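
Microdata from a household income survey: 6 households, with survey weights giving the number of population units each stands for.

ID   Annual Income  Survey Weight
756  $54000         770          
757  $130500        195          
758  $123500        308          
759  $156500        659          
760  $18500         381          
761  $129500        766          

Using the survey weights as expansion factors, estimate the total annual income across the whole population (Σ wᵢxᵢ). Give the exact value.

Weighted total = 54000×770 + 130500×195 + 123500×308 + 156500×659 + 18500×381 + 129500×766
  = 314444500

314444500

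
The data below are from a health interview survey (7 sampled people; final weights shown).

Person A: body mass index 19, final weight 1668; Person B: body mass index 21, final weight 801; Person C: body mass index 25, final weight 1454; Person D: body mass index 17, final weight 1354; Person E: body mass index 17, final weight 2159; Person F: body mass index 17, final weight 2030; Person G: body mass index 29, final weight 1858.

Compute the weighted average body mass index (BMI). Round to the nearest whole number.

21

Weighted sum = 19×1668 + 21×801 + 25×1454 + 17×1354 + 17×2159 + 17×2030 + 29×1858
  = 31692 + 16821 + 36350 + 23018 + 36703 + 34510 + 53882 = 232976
Sum of weights = 11324
Weighted mean = 232976 / 11324 = 20.573649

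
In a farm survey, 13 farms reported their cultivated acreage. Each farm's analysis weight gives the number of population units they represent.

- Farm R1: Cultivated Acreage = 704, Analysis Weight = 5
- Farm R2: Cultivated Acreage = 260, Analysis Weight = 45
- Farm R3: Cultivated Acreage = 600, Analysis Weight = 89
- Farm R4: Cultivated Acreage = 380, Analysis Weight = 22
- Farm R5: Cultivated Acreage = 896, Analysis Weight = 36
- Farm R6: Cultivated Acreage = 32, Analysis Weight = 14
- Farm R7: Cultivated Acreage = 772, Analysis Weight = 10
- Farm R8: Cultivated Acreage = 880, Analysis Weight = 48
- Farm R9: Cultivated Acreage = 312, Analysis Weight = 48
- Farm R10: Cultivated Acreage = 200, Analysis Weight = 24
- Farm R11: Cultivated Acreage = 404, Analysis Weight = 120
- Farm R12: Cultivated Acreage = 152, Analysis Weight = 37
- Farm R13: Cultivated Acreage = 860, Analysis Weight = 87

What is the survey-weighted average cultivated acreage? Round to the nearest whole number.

Weighted sum = 308344
Sum of weights = 585
Weighted mean = 308344 / 585 = 527.08376

527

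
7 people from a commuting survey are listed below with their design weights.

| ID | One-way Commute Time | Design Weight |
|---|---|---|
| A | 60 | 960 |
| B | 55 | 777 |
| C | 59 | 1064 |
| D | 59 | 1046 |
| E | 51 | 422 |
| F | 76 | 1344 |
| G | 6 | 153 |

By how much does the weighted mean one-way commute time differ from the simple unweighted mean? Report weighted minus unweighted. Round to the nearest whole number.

Unweighted sum = 60 + 55 + 59 + 59 + 51 + 76 + 6 = 366
Unweighted mean = 366 / 7 = 52.285714
Weighted sum = 60×960 + 55×777 + 59×1064 + 59×1046 + 51×422 + 76×1344 + 6×153
  = 57600 + 42735 + 62776 + 61714 + 21522 + 102144 + 918 = 349409
Sum of weights = 960 + 777 + 1064 + 1046 + 422 + 1344 + 153 = 5766
Weighted mean = 349409 / 5766 = 60.598162
Difference (weighted minus unweighted) = 8.3124474

8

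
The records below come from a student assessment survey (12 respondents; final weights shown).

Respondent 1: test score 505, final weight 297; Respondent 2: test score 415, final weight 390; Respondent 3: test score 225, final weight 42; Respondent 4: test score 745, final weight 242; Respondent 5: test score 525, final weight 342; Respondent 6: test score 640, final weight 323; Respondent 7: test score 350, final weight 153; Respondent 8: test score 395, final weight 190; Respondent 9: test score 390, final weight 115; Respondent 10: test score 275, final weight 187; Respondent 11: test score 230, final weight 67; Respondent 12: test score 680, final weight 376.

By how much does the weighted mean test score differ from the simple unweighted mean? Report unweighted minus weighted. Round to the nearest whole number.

-60

Unweighted sum = 505 + 415 + 225 + 745 + 525 + 640 + 350 + 395 + 390 + 275 + 230 + 680 = 5375
Unweighted mean = 5375 / 12 = 447.91667
Weighted sum = 1383810
Sum of weights = 297 + 390 + 42 + 242 + 342 + 323 + 153 + 190 + 115 + 187 + 67 + 376 = 2724
Weighted mean = 1383810 / 2724 = 508.00661
Difference (unweighted minus weighted) = -60.089941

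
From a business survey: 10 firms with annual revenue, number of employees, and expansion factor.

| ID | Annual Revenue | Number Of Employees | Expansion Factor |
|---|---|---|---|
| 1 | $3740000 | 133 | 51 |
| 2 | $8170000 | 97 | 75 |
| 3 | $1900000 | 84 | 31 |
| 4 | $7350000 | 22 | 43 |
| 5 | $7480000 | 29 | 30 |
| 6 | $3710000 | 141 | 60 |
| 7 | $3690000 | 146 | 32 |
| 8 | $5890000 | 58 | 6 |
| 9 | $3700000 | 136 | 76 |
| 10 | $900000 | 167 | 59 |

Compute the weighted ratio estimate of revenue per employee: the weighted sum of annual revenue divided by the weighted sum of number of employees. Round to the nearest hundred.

40500

Σ wᵢ·y = 2113160000
Σ wᵢ·x = 133×51 + 97×75 + 84×31 + 22×43 + 29×30 + 141×60 + 146×32 + 58×6 + 136×76 + 167×59
  = 6783 + 7275 + 2604 + 946 + 870 + 8460 + 4672 + 348 + 10336 + 9853 = 52147
Ratio = 2113160000 / 52147 = 40523.137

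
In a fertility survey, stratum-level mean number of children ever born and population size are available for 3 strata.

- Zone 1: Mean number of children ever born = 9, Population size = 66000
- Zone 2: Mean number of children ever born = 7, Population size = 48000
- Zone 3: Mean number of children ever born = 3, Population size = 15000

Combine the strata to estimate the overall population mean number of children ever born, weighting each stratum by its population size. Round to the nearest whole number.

Σ Nₕ·x̄ₕ = 9×66000 + 7×48000 + 3×15000
  = 975000
Σ Nₕ = 66000 + 48000 + 15000 = 129000
Overall mean = 975000 / 129000 = 7.5581395

8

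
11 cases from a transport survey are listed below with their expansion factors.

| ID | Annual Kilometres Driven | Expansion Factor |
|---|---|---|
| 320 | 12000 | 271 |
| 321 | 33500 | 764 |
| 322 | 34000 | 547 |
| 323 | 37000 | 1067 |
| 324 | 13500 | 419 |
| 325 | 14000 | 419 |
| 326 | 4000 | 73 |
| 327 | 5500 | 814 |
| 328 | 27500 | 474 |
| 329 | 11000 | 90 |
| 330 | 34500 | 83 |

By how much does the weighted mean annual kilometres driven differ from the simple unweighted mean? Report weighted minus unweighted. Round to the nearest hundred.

3300

Unweighted sum = 12000 + 33500 + 34000 + 37000 + 13500 + 14000 + 4000 + 5500 + 27500 + 11000 + 34500 = 226500
Unweighted mean = 226500 / 11 = 20590.909
Weighted sum = 120103000
Sum of weights = 271 + 764 + 547 + 1067 + 419 + 419 + 73 + 814 + 474 + 90 + 83 = 5021
Weighted mean = 120103000 / 5021 = 23920.135
Difference (weighted minus unweighted) = 3329.2263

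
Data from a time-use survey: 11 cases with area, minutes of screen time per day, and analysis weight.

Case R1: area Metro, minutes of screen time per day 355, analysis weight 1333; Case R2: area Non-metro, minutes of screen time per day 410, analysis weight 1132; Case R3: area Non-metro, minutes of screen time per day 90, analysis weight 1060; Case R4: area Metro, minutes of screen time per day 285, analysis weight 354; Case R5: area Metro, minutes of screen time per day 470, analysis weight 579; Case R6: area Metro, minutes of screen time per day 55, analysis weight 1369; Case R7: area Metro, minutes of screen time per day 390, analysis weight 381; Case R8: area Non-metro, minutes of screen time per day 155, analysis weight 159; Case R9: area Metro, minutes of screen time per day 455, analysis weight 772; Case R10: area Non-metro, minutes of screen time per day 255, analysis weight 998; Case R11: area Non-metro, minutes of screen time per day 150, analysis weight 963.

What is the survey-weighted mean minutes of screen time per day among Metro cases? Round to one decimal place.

296.9

Metro rows: R1, R4, R5, R6, R7, R9
Weighted sum = 355×1333 + 285×354 + 470×579 + 55×1369 + 390×381 + 455×772
  = 473215 + 100890 + 272130 + 75295 + 148590 + 351260 = 1421380
Sum of weights = 1333 + 354 + 579 + 1369 + 381 + 772 = 4788
Weighted mean = 1421380 / 4788 = 296.86299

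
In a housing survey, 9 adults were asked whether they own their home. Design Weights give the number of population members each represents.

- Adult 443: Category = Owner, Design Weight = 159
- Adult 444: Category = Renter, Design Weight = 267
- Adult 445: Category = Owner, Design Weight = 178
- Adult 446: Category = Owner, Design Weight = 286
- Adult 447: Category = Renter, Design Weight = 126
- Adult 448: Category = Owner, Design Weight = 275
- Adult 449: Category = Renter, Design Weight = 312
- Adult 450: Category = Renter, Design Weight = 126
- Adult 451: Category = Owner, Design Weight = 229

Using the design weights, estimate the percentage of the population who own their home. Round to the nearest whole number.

58

Sum of weights for 'Owner' = 159 + 178 + 286 + 275 + 229 = 1127
Total weight = 1958
Weighted proportion = 1127 / 1958 = 0.57558733 → 57.558733%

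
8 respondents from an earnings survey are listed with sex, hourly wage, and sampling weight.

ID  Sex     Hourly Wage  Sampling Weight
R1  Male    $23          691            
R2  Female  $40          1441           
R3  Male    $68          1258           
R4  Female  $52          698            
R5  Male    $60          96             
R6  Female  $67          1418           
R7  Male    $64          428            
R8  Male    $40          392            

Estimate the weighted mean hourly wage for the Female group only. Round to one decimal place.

53.1

Female rows: R2, R4, R6
Weighted sum = 40×1441 + 52×698 + 67×1418
  = 57640 + 36296 + 95006 = 188942
Sum of weights = 1441 + 698 + 1418 = 3557
Weighted mean = 188942 / 3557 = 53.118358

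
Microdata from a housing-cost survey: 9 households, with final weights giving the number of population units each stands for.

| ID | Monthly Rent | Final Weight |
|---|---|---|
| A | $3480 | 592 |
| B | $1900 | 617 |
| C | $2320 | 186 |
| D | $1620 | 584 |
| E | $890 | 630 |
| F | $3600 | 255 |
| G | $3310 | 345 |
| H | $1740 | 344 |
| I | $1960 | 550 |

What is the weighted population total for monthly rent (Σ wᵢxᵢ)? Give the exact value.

8907270

Weighted total = 3480×592 + 1900×617 + 2320×186 + 1620×584 + 890×630 + 3600×255 + 3310×345 + 1740×344 + 1960×550
  = 2060160 + 1172300 + 431520 + 946080 + 560700 + 918000 + 1141950 + 598560 + 1078000 = 8907270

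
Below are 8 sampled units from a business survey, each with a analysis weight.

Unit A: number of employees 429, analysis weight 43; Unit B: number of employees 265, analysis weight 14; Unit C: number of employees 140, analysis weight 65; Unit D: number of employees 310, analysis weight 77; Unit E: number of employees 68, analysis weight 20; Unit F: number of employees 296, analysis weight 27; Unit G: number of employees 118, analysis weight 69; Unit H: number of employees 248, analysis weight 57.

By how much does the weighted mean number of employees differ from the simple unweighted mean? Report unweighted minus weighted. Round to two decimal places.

1.03

Unweighted sum = 429 + 265 + 140 + 310 + 68 + 296 + 118 + 248 = 1874
Unweighted mean = 1874 / 8 = 234.25
Weighted sum = 86757
Sum of weights = 43 + 14 + 65 + 77 + 20 + 27 + 69 + 57 = 372
Weighted mean = 86757 / 372 = 233.21774
Difference (unweighted minus weighted) = 1.0322581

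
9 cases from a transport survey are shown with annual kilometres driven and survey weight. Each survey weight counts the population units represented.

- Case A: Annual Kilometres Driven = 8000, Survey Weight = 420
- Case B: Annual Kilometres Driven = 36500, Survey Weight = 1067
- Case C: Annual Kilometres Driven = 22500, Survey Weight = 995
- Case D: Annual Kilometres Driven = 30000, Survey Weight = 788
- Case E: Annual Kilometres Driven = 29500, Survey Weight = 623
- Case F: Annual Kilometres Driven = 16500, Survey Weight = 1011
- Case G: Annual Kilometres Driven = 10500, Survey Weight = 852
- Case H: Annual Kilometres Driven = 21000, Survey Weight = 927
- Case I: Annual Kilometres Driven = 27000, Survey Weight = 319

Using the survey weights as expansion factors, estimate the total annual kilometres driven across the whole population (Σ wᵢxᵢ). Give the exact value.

160419000

Weighted total = 8000×420 + 36500×1067 + 22500×995 + 30000×788 + 29500×623 + 16500×1011 + 10500×852 + 21000×927 + 27000×319
  = 3360000 + 38945500 + 22387500 + 23640000 + 18378500 + 16681500 + 8946000 + 19467000 + 8613000 = 160419000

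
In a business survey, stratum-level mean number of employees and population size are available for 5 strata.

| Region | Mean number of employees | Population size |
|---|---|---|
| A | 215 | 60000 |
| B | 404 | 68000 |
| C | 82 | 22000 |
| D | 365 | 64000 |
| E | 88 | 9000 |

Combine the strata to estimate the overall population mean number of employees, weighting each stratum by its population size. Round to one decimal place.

Σ Nₕ·x̄ₕ = 215×60000 + 404×68000 + 82×22000 + 365×64000 + 88×9000
  = 12900000 + 27472000 + 1804000 + 23360000 + 792000 = 66328000
Σ Nₕ = 223000
Overall mean = 66328000 / 223000 = 297.43498

297.4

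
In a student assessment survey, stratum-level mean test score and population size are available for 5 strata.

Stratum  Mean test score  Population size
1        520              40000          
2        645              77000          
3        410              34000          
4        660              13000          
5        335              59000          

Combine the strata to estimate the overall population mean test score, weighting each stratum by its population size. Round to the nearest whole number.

Σ Nₕ·x̄ₕ = 520×40000 + 645×77000 + 410×34000 + 660×13000 + 335×59000
  = 20800000 + 49665000 + 13940000 + 8580000 + 19765000 = 112750000
Σ Nₕ = 223000
Overall mean = 112750000 / 223000 = 505.60538

506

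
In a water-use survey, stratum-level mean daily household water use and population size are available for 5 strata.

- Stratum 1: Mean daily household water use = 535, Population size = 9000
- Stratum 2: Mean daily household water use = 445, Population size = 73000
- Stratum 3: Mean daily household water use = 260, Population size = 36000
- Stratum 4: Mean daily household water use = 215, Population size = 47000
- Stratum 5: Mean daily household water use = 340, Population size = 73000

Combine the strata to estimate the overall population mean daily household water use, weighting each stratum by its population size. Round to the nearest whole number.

343

Σ Nₕ·x̄ₕ = 535×9000 + 445×73000 + 260×36000 + 215×47000 + 340×73000
  = 4815000 + 32485000 + 9360000 + 10105000 + 24820000 = 81585000
Σ Nₕ = 9000 + 73000 + 36000 + 47000 + 73000 = 238000
Overall mean = 81585000 / 238000 = 342.79412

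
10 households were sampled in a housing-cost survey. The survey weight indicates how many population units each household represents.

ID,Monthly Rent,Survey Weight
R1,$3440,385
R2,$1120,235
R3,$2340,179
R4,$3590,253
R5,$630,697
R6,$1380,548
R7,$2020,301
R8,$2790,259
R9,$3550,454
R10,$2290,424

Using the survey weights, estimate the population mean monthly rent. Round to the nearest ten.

2150

Weighted sum = 3440×385 + 1120×235 + 2340×179 + 3590×253 + 630×697 + 1380×548 + 2020×301 + 2790×259 + 3550×454 + 2290×424
  = 1324400 + 263200 + 418860 + 908270 + 439110 + 756240 + 608020 + 722610 + 1611700 + 970960 = 8023370
Sum of weights = 385 + 235 + 179 + 253 + 697 + 548 + 301 + 259 + 454 + 424 = 3735
Weighted mean = 8023370 / 3735 = 2148.158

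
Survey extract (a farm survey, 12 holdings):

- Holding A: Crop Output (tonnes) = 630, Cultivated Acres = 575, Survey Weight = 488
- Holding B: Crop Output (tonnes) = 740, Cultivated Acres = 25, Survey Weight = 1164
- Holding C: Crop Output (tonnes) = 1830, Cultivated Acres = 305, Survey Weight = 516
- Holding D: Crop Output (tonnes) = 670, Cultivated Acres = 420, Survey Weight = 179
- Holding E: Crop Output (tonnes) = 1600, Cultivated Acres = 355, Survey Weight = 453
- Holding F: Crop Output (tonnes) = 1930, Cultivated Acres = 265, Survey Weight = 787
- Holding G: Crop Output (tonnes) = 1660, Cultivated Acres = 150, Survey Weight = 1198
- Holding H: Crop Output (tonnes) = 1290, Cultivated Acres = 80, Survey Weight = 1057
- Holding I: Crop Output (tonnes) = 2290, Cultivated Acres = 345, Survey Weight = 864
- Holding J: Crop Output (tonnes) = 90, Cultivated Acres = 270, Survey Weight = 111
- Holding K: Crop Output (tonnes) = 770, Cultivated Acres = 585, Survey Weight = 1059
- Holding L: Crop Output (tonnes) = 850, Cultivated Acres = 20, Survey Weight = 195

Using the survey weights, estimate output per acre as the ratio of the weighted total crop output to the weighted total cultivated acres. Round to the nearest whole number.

5

Σ wᵢ·y = 630×488 + 740×1164 + 1830×516 + 670×179 + 1600×453 + 1930×787 + 1660×1198 + 1290×1057 + 2290×864 + 90×111 + 770×1059 + 850×195
  = 307440 + 861360 + 944280 + 119930 + 724800 + 1518910 + 1988680 + 1363530 + 1978560 + 9990 + 815430 + 165750 = 10798660
Σ wᵢ·x = 575×488 + 25×1164 + 305×516 + 420×179 + 355×453 + 265×787 + 150×1198 + 80×1057 + 345×864 + 270×111 + 585×1059 + 20×195
  = 280600 + 29100 + 157380 + 75180 + 160815 + 208555 + 179700 + 84560 + 298080 + 29970 + 619515 + 3900 = 2127355
Ratio = 10798660 / 2127355 = 5.0760968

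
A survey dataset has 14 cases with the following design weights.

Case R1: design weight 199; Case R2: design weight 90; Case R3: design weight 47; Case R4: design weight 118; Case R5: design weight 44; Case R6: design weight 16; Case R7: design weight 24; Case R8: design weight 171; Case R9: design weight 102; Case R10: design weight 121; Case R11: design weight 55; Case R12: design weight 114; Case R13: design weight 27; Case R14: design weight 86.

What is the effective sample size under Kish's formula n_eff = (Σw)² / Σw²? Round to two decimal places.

10.16

Σ wᵢ = 1214
Σ wᵢ² = 145034
n_eff = 1214² / 145034 = 1473796 / 145034 = 10.161728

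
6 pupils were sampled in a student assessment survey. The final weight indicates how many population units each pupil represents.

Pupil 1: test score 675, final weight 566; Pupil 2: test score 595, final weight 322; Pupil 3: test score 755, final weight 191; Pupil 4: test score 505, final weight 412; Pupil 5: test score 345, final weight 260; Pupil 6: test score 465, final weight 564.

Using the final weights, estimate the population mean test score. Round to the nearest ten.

550

Weighted sum = 675×566 + 595×322 + 755×191 + 505×412 + 345×260 + 465×564
  = 1277865
Sum of weights = 566 + 322 + 191 + 412 + 260 + 564 = 2315
Weighted mean = 1277865 / 2315 = 551.99352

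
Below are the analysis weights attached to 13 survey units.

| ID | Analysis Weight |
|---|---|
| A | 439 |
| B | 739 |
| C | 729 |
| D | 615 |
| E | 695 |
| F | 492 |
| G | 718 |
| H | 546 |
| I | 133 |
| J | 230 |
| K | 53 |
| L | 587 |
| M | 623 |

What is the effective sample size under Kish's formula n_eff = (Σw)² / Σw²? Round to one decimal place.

Σ wᵢ = 6599
Σ wᵢ² = 3993333
n_eff = 6599² / 3993333 = 43546801 / 3993333 = 10.904876

10.9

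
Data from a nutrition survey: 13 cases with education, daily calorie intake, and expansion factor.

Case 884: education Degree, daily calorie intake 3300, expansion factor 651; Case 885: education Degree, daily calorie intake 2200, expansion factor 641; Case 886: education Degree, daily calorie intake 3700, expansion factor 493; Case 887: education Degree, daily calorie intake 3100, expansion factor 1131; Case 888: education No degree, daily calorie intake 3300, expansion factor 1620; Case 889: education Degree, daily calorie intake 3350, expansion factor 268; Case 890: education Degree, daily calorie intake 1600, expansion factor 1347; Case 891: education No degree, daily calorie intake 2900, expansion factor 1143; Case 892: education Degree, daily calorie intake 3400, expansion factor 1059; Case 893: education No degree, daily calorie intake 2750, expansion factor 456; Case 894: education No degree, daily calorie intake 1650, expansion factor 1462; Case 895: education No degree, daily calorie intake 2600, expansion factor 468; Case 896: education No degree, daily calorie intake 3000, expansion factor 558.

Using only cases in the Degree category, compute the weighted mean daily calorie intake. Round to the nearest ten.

Degree rows: 884, 885, 886, 887, 889, 890, 892
Weighted sum = 3300×651 + 2200×641 + 3700×493 + 3100×1131 + 3350×268 + 1600×1347 + 3400×1059
  = 2148300 + 1410200 + 1824100 + 3506100 + 897800 + 2155200 + 3600600 = 15542300
Sum of weights = 651 + 641 + 493 + 1131 + 268 + 1347 + 1059 = 5590
Weighted mean = 15542300 / 5590 = 2780.3757

2780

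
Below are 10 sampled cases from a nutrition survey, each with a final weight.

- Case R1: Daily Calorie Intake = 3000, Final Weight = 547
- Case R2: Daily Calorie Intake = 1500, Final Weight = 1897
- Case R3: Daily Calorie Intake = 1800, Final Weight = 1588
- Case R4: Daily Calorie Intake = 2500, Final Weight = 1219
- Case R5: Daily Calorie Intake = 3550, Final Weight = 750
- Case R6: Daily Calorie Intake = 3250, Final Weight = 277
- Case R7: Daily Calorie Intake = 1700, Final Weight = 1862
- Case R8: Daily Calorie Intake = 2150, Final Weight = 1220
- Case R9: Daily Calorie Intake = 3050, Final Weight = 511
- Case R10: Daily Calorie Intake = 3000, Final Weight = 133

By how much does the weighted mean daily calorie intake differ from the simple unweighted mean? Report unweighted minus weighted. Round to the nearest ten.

Unweighted sum = 3000 + 1500 + 1800 + 2500 + 3550 + 3250 + 1700 + 2150 + 3050 + 3000 = 25500
Unweighted mean = 25500 / 10 = 2550
Weighted sum = 3000×547 + 1500×1897 + 1800×1588 + 2500×1219 + 3550×750 + 3250×277 + 1700×1862 + 2150×1220 + 3050×511 + 3000×133
  = 1641000 + 2845500 + 2858400 + 3047500 + 2662500 + 900250 + 3165400 + 2623000 + 1558550 + 399000 = 21701100
Sum of weights = 547 + 1897 + 1588 + 1219 + 750 + 277 + 1862 + 1220 + 511 + 133 = 10004
Weighted mean = 21701100 / 10004 = 2169.2423
Difference (unweighted minus weighted) = 380.7577

380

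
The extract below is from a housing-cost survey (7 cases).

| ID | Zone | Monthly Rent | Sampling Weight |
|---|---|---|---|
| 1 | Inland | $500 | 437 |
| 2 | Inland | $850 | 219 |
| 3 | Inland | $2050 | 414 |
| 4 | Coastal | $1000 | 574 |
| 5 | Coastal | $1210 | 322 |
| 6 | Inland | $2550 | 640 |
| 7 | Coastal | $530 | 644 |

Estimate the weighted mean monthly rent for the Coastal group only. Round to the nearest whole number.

847

Coastal rows: 4, 5, 7
Weighted sum = 1000×574 + 1210×322 + 530×644
  = 574000 + 389620 + 341320 = 1304940
Sum of weights = 574 + 322 + 644 = 1540
Weighted mean = 1304940 / 1540 = 847.36364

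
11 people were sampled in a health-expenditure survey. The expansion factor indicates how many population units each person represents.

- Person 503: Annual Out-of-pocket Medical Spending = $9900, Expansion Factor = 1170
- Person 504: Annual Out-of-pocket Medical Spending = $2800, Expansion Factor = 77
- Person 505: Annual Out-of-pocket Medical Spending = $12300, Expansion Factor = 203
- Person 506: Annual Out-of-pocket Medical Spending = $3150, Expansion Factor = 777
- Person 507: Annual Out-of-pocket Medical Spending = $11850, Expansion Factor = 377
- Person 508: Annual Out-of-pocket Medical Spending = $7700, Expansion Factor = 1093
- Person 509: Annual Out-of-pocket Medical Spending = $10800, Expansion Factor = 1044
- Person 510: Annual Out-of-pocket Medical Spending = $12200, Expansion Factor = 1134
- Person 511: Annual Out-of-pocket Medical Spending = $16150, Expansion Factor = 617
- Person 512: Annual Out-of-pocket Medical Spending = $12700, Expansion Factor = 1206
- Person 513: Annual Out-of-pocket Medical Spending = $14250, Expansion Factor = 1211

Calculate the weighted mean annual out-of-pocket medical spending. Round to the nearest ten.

Weighted sum = 9900×1170 + 2800×77 + 12300×203 + 3150×777 + 11850×377 + 7700×1093 + 10800×1044 + 12200×1134 + 16150×617 + 12700×1206 + 14250×1211
  = 11583000 + 215600 + 2496900 + 2447550 + 4467450 + 8416100 + 11275200 + 13834800 + 9964550 + 15316200 + 17256750 = 97274100
Sum of weights = 1170 + 77 + 203 + 777 + 377 + 1093 + 1044 + 1134 + 617 + 1206 + 1211 = 8909
Weighted mean = 97274100 / 8909 = 10918.633

10920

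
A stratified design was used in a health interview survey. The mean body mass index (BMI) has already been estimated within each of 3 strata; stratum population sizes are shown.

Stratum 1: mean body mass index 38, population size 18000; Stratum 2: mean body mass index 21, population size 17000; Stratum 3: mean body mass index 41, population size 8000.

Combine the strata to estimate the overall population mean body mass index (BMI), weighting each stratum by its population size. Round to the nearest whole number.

32

Σ Nₕ·x̄ₕ = 38×18000 + 21×17000 + 41×8000
  = 1369000
Σ Nₕ = 18000 + 17000 + 8000 = 43000
Overall mean = 1369000 / 43000 = 31.837209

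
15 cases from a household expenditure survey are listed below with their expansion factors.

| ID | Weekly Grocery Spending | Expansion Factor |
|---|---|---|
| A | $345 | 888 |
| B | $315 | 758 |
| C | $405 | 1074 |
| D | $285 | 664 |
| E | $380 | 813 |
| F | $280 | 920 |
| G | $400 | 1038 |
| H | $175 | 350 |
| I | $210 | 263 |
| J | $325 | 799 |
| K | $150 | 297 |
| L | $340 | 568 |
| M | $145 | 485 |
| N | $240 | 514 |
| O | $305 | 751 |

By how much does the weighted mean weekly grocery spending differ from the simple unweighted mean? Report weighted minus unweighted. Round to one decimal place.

26.4

Unweighted sum = 4300
Unweighted mean = 4300 / 15 = 286.66667
Weighted sum = 3187645
Sum of weights = 10182
Weighted mean = 3187645 / 10182 = 313.06669
Difference (weighted minus unweighted) = 26.40002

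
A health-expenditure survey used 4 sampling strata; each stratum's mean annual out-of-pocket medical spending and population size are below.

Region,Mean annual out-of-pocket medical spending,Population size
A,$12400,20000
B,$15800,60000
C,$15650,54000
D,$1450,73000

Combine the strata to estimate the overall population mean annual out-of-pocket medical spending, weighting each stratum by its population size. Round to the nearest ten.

Σ Nₕ·x̄ₕ = 12400×20000 + 15800×60000 + 15650×54000 + 1450×73000
  = 248000000 + 948000000 + 845100000 + 105850000 = 2146950000
Σ Nₕ = 20000 + 60000 + 54000 + 73000 = 207000
Overall mean = 2146950000 / 207000 = 10371.739

10370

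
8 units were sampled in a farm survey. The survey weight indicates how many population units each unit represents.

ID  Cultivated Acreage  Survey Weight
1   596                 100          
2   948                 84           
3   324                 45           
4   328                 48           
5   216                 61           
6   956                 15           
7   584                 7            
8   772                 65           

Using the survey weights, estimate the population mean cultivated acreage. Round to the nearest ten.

Weighted sum = 596×100 + 948×84 + 324×45 + 328×48 + 216×61 + 956×15 + 584×7 + 772×65
  = 59600 + 79632 + 14580 + 15744 + 13176 + 14340 + 4088 + 50180 = 251340
Sum of weights = 100 + 84 + 45 + 48 + 61 + 15 + 7 + 65 = 425
Weighted mean = 251340 / 425 = 591.38824

590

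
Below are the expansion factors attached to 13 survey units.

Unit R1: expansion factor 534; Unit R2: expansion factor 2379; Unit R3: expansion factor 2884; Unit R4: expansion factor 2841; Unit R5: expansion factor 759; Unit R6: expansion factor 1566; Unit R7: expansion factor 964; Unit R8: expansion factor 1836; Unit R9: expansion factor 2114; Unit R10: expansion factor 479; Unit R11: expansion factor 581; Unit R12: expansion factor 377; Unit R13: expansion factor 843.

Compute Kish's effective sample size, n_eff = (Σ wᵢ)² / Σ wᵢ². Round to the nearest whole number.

9

Σ wᵢ = 18157
Σ wᵢ² = 35550939
n_eff = 18157² / 35550939 = 329676649 / 35550939 = 9.2733598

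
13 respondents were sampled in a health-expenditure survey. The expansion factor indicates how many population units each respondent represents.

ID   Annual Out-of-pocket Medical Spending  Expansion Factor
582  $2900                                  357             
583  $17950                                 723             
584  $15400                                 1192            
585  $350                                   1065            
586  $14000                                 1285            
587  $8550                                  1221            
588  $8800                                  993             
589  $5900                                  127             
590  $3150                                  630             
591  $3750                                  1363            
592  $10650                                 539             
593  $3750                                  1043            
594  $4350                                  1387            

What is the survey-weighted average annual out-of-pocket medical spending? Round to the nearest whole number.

Weighted sum = 93440750
Sum of weights = 11925
Weighted mean = 93440750 / 11925 = 7835.7023

7836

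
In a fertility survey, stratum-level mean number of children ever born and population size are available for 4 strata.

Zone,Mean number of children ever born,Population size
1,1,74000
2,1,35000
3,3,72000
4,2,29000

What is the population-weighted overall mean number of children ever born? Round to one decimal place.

Σ Nₕ·x̄ₕ = 1×74000 + 1×35000 + 3×72000 + 2×29000
  = 74000 + 35000 + 216000 + 58000 = 383000
Σ Nₕ = 74000 + 35000 + 72000 + 29000 = 210000
Overall mean = 383000 / 210000 = 1.8238095

1.8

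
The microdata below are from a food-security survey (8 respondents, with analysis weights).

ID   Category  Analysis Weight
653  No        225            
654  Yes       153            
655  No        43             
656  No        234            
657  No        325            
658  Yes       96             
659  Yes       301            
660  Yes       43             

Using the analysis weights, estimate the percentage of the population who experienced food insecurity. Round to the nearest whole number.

Sum of weights for 'Yes' = 153 + 96 + 301 + 43 = 593
Total weight = 225 + 153 + 43 + 234 + 325 + 96 + 301 + 43 = 1420
Weighted proportion = 593 / 1420 = 0.41760563 → 41.760563%

42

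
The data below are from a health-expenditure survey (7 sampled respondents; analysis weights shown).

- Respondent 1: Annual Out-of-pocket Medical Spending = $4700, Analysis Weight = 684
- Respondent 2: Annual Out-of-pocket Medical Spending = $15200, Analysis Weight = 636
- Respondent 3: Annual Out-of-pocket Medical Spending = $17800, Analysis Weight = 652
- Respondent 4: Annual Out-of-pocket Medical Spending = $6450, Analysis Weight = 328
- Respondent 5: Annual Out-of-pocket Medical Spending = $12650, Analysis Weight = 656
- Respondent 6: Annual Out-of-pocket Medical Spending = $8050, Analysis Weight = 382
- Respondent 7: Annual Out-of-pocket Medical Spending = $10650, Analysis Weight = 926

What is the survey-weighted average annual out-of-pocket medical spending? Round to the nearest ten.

Weighted sum = 4700×684 + 15200×636 + 17800×652 + 6450×328 + 12650×656 + 8050×382 + 10650×926
  = 47838600
Sum of weights = 684 + 636 + 652 + 328 + 656 + 382 + 926 = 4264
Weighted mean = 47838600 / 4264 = 11219.184

11220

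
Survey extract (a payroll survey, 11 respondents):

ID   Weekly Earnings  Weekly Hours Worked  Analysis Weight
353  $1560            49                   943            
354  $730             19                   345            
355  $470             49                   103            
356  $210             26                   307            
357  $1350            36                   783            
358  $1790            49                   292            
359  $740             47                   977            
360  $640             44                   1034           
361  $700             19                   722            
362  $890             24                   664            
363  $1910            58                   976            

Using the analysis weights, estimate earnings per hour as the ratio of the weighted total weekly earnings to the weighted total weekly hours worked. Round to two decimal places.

Σ wᵢ·y = 1560×943 + 730×345 + 470×103 + 210×307 + 1350×783 + 1790×292 + 740×977 + 640×1034 + 700×722 + 890×664 + 1910×976
  = 7760800
Σ wᵢ·x = 49×943 + 19×345 + 49×103 + 26×307 + 36×783 + 49×292 + 47×977 + 44×1034 + 19×722 + 24×664 + 58×976
  = 46207 + 6555 + 5047 + 7982 + 28188 + 14308 + 45919 + 45496 + 13718 + 15936 + 56608 = 285964
Ratio = 7760800 / 285964 = 27.13908

27.14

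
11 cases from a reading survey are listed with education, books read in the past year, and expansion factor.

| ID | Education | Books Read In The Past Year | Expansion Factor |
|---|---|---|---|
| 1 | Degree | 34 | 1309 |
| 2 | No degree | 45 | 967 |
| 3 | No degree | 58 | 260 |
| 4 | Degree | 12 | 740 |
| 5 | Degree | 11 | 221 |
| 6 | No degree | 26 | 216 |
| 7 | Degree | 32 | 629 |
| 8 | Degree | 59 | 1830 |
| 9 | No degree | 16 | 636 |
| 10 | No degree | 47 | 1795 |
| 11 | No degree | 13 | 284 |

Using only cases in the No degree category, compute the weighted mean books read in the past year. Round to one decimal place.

39.1

No degree rows: 2, 3, 6, 9, 10, 11
Weighted sum = 162444
Sum of weights = 967 + 260 + 216 + 636 + 1795 + 284 = 4158
Weighted mean = 162444 / 4158 = 39.067821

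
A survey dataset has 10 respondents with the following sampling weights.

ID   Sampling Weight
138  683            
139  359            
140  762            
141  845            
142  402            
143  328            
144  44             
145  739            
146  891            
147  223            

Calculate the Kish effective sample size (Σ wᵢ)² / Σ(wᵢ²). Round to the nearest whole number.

8

Σ wᵢ = 683 + 359 + 762 + 845 + 402 + 328 + 44 + 739 + 891 + 223 = 5276
Σ wᵢ² = 466489 + 128881 + 580644 + 714025 + 161604 + 107584 + 1936 + 546121 + 793881 + 49729 = 3550894
n_eff = 5276² / 3550894 = 27836176 / 3550894 = 7.8392022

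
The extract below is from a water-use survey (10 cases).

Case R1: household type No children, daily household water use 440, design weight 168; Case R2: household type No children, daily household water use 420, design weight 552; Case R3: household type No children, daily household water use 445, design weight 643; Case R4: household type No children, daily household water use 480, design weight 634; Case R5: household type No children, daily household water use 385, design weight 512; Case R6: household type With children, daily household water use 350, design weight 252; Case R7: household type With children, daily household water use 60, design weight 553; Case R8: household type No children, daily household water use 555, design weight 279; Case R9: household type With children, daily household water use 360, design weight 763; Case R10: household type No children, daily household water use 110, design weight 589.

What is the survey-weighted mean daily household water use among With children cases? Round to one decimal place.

252.6

With children rows: R6, R7, R9
Weighted sum = 350×252 + 60×553 + 360×763
  = 88200 + 33180 + 274680 = 396060
Sum of weights = 252 + 553 + 763 = 1568
Weighted mean = 396060 / 1568 = 252.58929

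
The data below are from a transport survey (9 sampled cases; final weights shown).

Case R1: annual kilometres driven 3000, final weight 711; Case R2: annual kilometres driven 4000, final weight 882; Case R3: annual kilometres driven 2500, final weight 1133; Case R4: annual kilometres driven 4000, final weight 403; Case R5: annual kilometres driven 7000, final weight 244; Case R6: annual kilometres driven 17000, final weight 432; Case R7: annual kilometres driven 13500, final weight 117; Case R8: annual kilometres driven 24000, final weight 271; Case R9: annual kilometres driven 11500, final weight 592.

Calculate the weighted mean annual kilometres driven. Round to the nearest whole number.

7116

Weighted sum = 3000×711 + 4000×882 + 2500×1133 + 4000×403 + 7000×244 + 17000×432 + 13500×117 + 24000×271 + 11500×592
  = 2133000 + 3528000 + 2832500 + 1612000 + 1708000 + 7344000 + 1579500 + 6504000 + 6808000 = 34049000
Sum of weights = 711 + 882 + 1133 + 403 + 244 + 432 + 117 + 271 + 592 = 4785
Weighted mean = 34049000 / 4785 = 7115.7785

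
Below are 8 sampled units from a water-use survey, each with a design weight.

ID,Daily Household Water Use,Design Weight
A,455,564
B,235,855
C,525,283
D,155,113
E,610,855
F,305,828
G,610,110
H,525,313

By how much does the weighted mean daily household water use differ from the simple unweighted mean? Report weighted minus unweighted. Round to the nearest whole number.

-12

Unweighted sum = 3420
Unweighted mean = 3420 / 8 = 427.5
Weighted sum = 455×564 + 235×855 + 525×283 + 155×113 + 610×855 + 305×828 + 610×110 + 525×313
  = 256620 + 200925 + 148575 + 17515 + 521550 + 252540 + 67100 + 164325 = 1629150
Sum of weights = 564 + 855 + 283 + 113 + 855 + 828 + 110 + 313 = 3921
Weighted mean = 1629150 / 3921 = 415.4935
Difference (weighted minus unweighted) = -12.006503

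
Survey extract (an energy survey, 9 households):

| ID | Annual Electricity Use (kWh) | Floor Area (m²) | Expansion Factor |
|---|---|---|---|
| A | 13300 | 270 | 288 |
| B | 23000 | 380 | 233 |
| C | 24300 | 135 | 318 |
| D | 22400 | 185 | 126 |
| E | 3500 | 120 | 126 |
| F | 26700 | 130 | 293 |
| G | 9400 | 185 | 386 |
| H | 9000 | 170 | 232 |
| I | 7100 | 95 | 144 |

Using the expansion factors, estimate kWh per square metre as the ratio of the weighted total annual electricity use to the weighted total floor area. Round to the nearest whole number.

Σ wᵢ·y = 13300×288 + 23000×233 + 24300×318 + 22400×126 + 3500×126 + 26700×293 + 9400×386 + 9000×232 + 7100×144
  = 3830400 + 5359000 + 7727400 + 2822400 + 441000 + 7823100 + 3628400 + 2088000 + 1022400 = 34742100
Σ wᵢ·x = 410280
Ratio = 34742100 / 410280 = 84.679

85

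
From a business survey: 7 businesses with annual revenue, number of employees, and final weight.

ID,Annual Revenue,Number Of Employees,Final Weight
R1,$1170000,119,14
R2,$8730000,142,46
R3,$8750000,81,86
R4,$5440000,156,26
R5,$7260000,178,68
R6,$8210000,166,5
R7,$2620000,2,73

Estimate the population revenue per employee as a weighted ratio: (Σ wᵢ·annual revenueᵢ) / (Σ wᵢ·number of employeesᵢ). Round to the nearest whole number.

63093

Σ wᵢ·y = 2037890000
Σ wᵢ·x = 32300
Ratio = 2037890000 / 32300 = 63092.57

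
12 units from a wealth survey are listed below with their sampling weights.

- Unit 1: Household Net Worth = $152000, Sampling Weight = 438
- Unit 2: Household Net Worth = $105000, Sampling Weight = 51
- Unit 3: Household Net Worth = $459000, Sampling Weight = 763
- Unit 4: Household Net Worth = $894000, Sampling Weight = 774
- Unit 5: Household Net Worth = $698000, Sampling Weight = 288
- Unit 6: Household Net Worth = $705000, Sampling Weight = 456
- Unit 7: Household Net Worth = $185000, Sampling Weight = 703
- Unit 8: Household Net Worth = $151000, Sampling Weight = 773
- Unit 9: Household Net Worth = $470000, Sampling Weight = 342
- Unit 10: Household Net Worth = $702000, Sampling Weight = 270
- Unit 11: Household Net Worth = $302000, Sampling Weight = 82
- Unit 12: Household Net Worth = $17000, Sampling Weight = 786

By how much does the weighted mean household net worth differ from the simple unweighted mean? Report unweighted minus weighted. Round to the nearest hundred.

Unweighted sum = 152000 + 105000 + 459000 + 894000 + 698000 + 705000 + 185000 + 151000 + 470000 + 702000 + 302000 + 17000 = 4840000
Unweighted mean = 4840000 / 12 = 403333.33
Weighted sum = 152000×438 + 105000×51 + 459000×763 + 894000×774 + 698000×288 + 705000×456 + 185000×703 + 151000×773 + 470000×342 + 702000×270 + 302000×82 + 17000×786
  = 66576000 + 5355000 + 350217000 + 691956000 + 201024000 + 321480000 + 130055000 + 116723000 + 160740000 + 189540000 + 24764000 + 13362000 = 2271792000
Sum of weights = 438 + 51 + 763 + 774 + 288 + 456 + 703 + 773 + 342 + 270 + 82 + 786 = 5726
Weighted mean = 2271792000 / 5726 = 396750.26
Difference (unweighted minus weighted) = 6583.0714

6600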